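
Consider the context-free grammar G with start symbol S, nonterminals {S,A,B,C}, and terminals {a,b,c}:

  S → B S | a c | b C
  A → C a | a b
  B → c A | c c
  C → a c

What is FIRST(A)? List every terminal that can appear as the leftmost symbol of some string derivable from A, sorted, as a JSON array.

Compute FIRST by fixpoint:
pass 1:
  A via A→a b: +{a}
  B via B→c A: +{c}
  C via C→a c: +{a}
  S via S→B S: +{c}
  S via S→a c: +{a}
  S via S→b C: +{b}
  FIRST(S)={a,b,c}  FIRST(A)={a}  FIRST(B)={c}  FIRST(C)={a}
pass 2: (stable)
  FIRST(S)={a,b,c}  FIRST(A)={a}  FIRST(B)={c}  FIRST(C)={a}

FIRST(A) = ["a"]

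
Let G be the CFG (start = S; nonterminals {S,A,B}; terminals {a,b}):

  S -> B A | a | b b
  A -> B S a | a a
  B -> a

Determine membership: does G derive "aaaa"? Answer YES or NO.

CNF form of G:
  S -> B A | T1 T1 | a
  A -> B X2 | T0 T0
  B -> a
  T0 -> a
  T1 -> b
  X2 -> S T0

Fill CYK table bottom-up:
  T[0,0] 'a' = {B,S,T0}  orig:{B,S}
  T[1,1] 'a' = {B,S,T0}  orig:{B,S}
  T[2,2] 'a' = {B,S,T0}  orig:{B,S}
  T[3,3] 'a' = {B,S,T0}  orig:{B,S}
  T[0,1] 'aa' = {A,X2}  orig:{A}
  T[1,2] 'aa' = {A,X2}  orig:{A}
  T[2,3] 'aa' = {A,X2}  orig:{A}
  T[0,2] 'aaa' = {A,S}
  T[1,3] 'aaa' = {A,S}
  T[0,3] 'aaaa' = {S,X2}  orig:{S}

S ∈ T[0,3] ⇒ YES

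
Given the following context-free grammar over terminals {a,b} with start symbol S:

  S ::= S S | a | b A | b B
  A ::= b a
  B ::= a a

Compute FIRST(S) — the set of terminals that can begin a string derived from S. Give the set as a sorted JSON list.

Compute FIRST by fixpoint:
round 1:
  A via A→b a: +{b}
  B via B→a a: +{a}
  S via S→a: +{a}
  S via S→b A: +{b}
  FIRST[S]={a,b}  FIRST[A]={b}  FIRST[B]={a}
round 2: (no change)
  FIRST[S]={a,b}  FIRST[A]={b}  FIRST[B]={a}

FIRST(S) = ["a", "b"]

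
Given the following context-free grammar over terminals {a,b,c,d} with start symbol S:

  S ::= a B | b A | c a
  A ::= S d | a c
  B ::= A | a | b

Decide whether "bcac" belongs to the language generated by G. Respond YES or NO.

Convert to CNF:
  S -> T1 B | T2 T1 | T3 A
  A -> S T0 | T1 T2
  B -> S T0 | T1 T2 | a | b
  T0 -> d
  T1 -> a
  T2 -> c
  T3 -> b

CYK fill:
  T[0,0] 'b' = {B,T3}  orig:{B}
  T[1,1] 'c' = {T2}  orig:{}
  T[2,2] 'a' = {B,T1}  orig:{B}
  T[3,3] 'c' = {T2}  orig:{}
  T[0,1] 'bc' = ∅
  T[1,2] 'ca' = {S}
  T[2,3] 'ac' = {A,B}
  T[0,2] 'bca' = ∅
  T[1,3] 'cac' = ∅
  T[0,3] 'bcac' = ∅

S ∉ T[0,3] ⇒ NO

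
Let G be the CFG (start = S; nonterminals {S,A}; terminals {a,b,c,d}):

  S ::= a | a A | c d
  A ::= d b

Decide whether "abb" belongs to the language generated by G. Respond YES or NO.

CNF form of G:
  S -> T2 A | T3 T0 | a
  A -> T0 T1
  T0 -> d
  T1 -> b
  T2 -> a
  T3 -> c

Fill CYK table bottom-up:
  T[0,0] 'a' = {S,T2}  orig:{S}
  T[1,1] 'b' = {T1}  orig:{}
  T[2,2] 'b' = {T1}  orig:{}
  T[0,1] 'ab' = ∅
  T[1,2] 'bb' = ∅
  T[0,2] 'abb' = ∅

S ∉ T[0,2] ⇒ NO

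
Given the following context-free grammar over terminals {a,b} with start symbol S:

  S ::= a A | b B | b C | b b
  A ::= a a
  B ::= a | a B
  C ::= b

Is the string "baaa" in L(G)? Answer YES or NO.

Convert to CNF:
  S -> T0 A | T1 B | T1 C | T1 T1
  A -> T0 T0
  B -> T0 B | a
  C -> b
  T0 -> a
  T1 -> b

CYK fill:
  [0..0]={C,T1}  "b"  orig:{C}
  [1..1]={B,T0}  "a"  orig:{B}
  [2..2]={B,T0}  "a"  orig:{B}
  [3..3]={B,T0}  "a"  orig:{B}
  [0..1]={S}  "ba"
  [1..2]={A,B}  "aa"
  [2..3]={A,B}  "aa"
  [0..2]={S}  "baa"
  [1..3]={B,S}  "aaa"
  [0..3]={S}  "baaa"

S ∈ T[0,3] ⇒ YES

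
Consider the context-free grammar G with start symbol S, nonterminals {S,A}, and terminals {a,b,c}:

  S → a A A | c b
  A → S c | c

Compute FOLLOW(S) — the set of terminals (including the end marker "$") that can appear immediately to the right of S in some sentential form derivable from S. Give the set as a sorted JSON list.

FIRST sets, iterate to fixpoint:
round 1:
  A via A→c: +{c}
  S via S→a A A: +{a}
  S via S→c b: +{c}
  S: {a,c}  A: {c}
round 2:
  A via A→S c: +{a}
  S: {a,c}  A: {a,c}
round 3: done
  S: {a,c}  A: {a,c}

FOLLOW sets:
initialize: $ ∈ FOLLOW(S)
iter 1:
  A→S c: FOLLOW(S) ⊇ FIRST(c) = {c}; new: +{c}
  S→a A A: FOLLOW(A) ⊇ FIRST(A) = {a,c}; new: +{a,c}
  S→a A A: FOLLOW(A) ⊇ FOLLOW(S) ⊇ {$,c}; new: +{$}
  FOLLOW(S)={$,c}  FOLLOW(A)={$,a,c}
iter 2: (no change)
  FOLLOW(S)={$,c}  FOLLOW(A)={$,a,c}

FOLLOW(S) = ["$", "c"]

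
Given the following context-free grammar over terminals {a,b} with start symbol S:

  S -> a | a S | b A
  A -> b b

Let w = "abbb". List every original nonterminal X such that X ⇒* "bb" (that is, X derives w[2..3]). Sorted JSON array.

CNF form of G:
  S -> T0 A | T1 S | a
  A -> T0 T0
  T0 -> b
  T1 -> a

CYK table (by increasing span) — only the sub-triangle for w[2..3]:
  cell(2,2) b: {T0}  orig:{}
  cell(3,3) b: {T0}  orig:{}
  cell(2,3) bb: {A}

Original NTs in T[2,3] deriving "bb": ["A"]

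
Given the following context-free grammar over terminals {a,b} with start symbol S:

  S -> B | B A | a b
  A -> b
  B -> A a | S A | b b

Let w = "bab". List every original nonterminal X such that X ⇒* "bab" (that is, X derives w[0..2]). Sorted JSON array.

Convert to CNF:
  S -> A T0 | B A | S A | T0 T1 | T1 T1
  A -> b
  B -> A T0 | S A | T1 T1
  T0 -> a
  T1 -> b

Fill CYK table bottom-up — only the sub-triangle for w[0..2]:
  [0..0]={A,T1}  "b"  orig:{A}
  [1..1]={T0}  "a"  orig:{}
  [2..2]={A,T1}  "b"  orig:{A}
  [0..1]={B,S}  "ba"
  [1..2]={S}  "ab"
  [0..2]={B,S}  "bab"

Original NTs in T[0,2] deriving "bab": ["B", "S"]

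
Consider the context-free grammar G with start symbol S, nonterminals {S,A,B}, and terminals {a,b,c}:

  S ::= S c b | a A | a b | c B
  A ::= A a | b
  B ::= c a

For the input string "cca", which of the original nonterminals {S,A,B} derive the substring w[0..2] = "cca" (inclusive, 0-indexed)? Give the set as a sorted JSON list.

Convert to CNF:
  S -> S X3 | T0 A | T0 T2 | T1 B
  A -> A T0 | b
  B -> T1 T0
  T0 -> a
  T1 -> c
  T2 -> b
  X3 -> T1 T2

Fill CYK table bottom-up (cells [i..j] with 0 ≤ i ≤ j ≤ 2 only):
  T[0,0] 'c' = {T1}  orig:{}
  T[1,1] 'c' = {T1}  orig:{}
  T[2,2] 'a' = {T0}  orig:{}
  T[0,1] 'cc' = ∅
  T[1,2] 'ca' = {B}
  T[0,2] 'cca' = {S}

Original NTs in T[0,2] deriving "cca": ["S"]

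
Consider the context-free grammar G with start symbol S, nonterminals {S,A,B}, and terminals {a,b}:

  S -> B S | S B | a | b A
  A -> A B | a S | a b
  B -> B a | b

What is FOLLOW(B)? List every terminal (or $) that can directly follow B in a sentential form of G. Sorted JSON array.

FIRST iteration:
pass 1:
  A via A→a S: +{a}
  B via B→b: +{b}
  S via S→B S: +{b}
  S via S→a: +{a}
  FIRST[S]={a,b}  FIRST[A]={a}  FIRST[B]={b}
pass 2: done
  FIRST[S]={a,b}  FIRST[A]={a}  FIRST[B]={b}

FOLLOW iteration:
initialize: $ ∈ FOLLOW(S)
[1]
  A→A B: FOLLOW(A) ⊇ FIRST(B) = {b}; new: +{b}
  A→A B: FOLLOW(B) ⊇ FOLLOW(A) ⊇ {b}; new: +{b}
  A→a S: FOLLOW(S) ⊇ FOLLOW(A) ⊇ {b}; new: +{b}
  B→B a: FOLLOW(B) ⊇ FIRST(a) = {a}; new: +{a}
  S→S B: FOLLOW(B) ⊇ FOLLOW(S) ⊇ {$,b}; new: +{$}
  S→b A: FOLLOW(A) ⊇ FOLLOW(S) ⊇ {$,b}; new: +{$}
  FOLLOW[S]={$,b}  FOLLOW[A]={$,b}  FOLLOW[B]={$,a,b}
[2] — fixpoint
  FOLLOW[S]={$,b}  FOLLOW[A]={$,b}  FOLLOW[B]={$,a,b}

FOLLOW(B) = ["$", "a", "b"]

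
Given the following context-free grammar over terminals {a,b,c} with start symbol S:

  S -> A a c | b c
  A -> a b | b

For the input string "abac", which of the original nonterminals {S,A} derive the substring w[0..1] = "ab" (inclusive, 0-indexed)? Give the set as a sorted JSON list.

Convert to CNF:
  S -> A X3 | T1 T2
  A -> T0 T1 | b
  T0 -> a
  T1 -> b
  T2 -> c
  X3 -> T0 T2

CYK fill, restricted to cells inside w[0..1]:
  T[0,0] 'a' = {T0}  orig:{}
  T[1,1] 'b' = {A,T1}  orig:{A}
  T[0,1] 'ab' = {A}

Original NTs in T[0,1] deriving "ab": ["A"]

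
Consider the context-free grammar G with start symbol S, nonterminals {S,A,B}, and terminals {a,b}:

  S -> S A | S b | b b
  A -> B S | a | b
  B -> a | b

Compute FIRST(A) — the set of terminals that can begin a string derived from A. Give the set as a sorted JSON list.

Compute FIRST by fixpoint:
pass 1:
  A via A→a: +{a}
  A via A→b: +{b}
  B via B→a: +{a}
  B via B→b: +{b}
  S via S→b b: +{b}
  S: {b}  A: {a,b}  B: {a,b}
pass 2: (no change)
  S: {b}  A: {a,b}  B: {a,b}

FIRST(A) = ["a", "b"]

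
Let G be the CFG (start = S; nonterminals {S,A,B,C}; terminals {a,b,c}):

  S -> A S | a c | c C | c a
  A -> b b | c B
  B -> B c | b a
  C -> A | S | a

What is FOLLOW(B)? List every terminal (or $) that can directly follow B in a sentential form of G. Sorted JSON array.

FIRST sets, iterate to fixpoint:
[1]
  A via A→b b: +{b}
  A via A→c B: +{c}
  B via B→b a: +{b}
  C via C→A: +{b,c}
  C via C→a: +{a}
  S via S→A S: +{b,c}
  S via S→a c: +{a}
  FIRST[S]={a,b,c}  FIRST[A]={b,c}  FIRST[B]={b}  FIRST[C]={a,b,c}
[2] done
  FIRST[S]={a,b,c}  FIRST[A]={b,c}  FIRST[B]={b}  FIRST[C]={a,b,c}

Compute FOLLOW by fixpoint:
FOLLOW(S) := {$}
pass 1:
  B→B c: FOLLOW(B) ⊇ FIRST(c) = {c}; new: +{c}
  S→A S: FOLLOW(A) ⊇ FIRST(S) = {a,b,c}; new: +{a,b,c}
  S→c C: FOLLOW(C) ⊇ FOLLOW(S) ⊇ {$}; new: +{$}
  FOLLOW(S)={$}  FOLLOW(A)={a,b,c}  FOLLOW(B)={c}  FOLLOW(C)={$}
pass 2:
  A→c B: FOLLOW(B) ⊇ FOLLOW(A) ⊇ {a,b,c}; new: +{a,b}
  C→A: FOLLOW(A) ⊇ FOLLOW(C) ⊇ {$}; new: +{$}
  FOLLOW(S)={$}  FOLLOW(A)={$,a,b,c}  FOLLOW(B)={a,b,c}  FOLLOW(C)={$}
pass 3:
  A→c B: FOLLOW(B) ⊇ FOLLOW(A) ⊇ {$,a,b,c}; new: +{$}
  FOLLOW(S)={$}  FOLLOW(A)={$,a,b,c}  FOLLOW(B)={$,a,b,c}  FOLLOW(C)={$}
pass 4: — fixpoint
  FOLLOW(S)={$}  FOLLOW(A)={$,a,b,c}  FOLLOW(B)={$,a,b,c}  FOLLOW(C)={$}

FOLLOW(B) = ["$", "a", "b", "c"]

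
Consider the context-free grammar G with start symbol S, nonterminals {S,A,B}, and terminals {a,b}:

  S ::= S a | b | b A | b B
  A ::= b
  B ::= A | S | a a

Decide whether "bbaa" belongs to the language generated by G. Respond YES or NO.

CNF form of G:
  S -> S T0 | T1 A | T1 B | b
  A -> b
  B -> S T0 | T0 T0 | T1 A | T1 B | b
  T0 -> a
  T1 -> b

Fill CYK table bottom-up:
  [0..0]={A,B,S,T1}  "b"  orig:{A,B,S}
  [1..1]={A,B,S,T1}  "b"  orig:{A,B,S}
  [2..2]={T0}  "a"  orig:{}
  [3..3]={T0}  "a"  orig:{}
  [0..1]={B,S}  "bb"
  [1..2]={B,S}  "ba"
  [2..3]={B}  "aa"
  [0..2]={B,S}  "bba"
  [1..3]={B,S}  "baa"
  [0..3]={B,S}  "bbaa"

S ∈ T[0,3] ⇒ YES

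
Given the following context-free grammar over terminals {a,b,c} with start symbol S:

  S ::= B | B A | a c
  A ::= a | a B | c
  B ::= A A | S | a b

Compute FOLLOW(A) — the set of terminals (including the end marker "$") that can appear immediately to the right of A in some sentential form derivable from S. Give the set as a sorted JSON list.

FIRST sets, iterate to fixpoint:
[1]
  A via A→a: +{a}
  A via A→c: +{c}
  B via B→A A: +{a,c}
  S via S→B: +{a,c}
  FIRST[S]={a,c}  FIRST[A]={a,c}  FIRST[B]={a,c}
[2] (no change)
  FIRST[S]={a,c}  FIRST[A]={a,c}  FIRST[B]={a,c}

FOLLOW sets:
FOLLOW(S) := {$}
iter 1:
  B→A A: FOLLOW(A) ⊇ FIRST(A) = {a,c}; new: +{a,c}
  S→B: FOLLOW(B) ⊇ FOLLOW(S) ⊇ {$}; new: +{$}
  S→B A: FOLLOW(B) ⊇ FIRST(A) = {a,c}; new: +{a,c}
  S→B A: FOLLOW(A) ⊇ FOLLOW(S) ⊇ {$}; new: +{$}
  S: {$}  A: {$,a,c}  B: {$,a,c}
iter 2:
  B→S: FOLLOW(S) ⊇ FOLLOW(B) ⊇ {$,a,c}; new: +{a,c}
  S: {$,a,c}  A: {$,a,c}  B: {$,a,c}
iter 3: done
  S: {$,a,c}  A: {$,a,c}  B: {$,a,c}

FOLLOW(A) = ["$", "a", "c"]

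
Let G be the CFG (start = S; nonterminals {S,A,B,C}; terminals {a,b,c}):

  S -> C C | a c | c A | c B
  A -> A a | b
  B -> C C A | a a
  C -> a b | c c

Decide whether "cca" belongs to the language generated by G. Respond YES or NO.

CNF form of G:
  S -> C C | T0 T2 | T2 A | T2 B
  A -> A T0 | b
  B -> C X3 | T0 T0
  C -> T0 T1 | T2 T2
  T0 -> a
  T1 -> b
  T2 -> c
  X3 -> C A

Fill CYK table bottom-up:
  cell(0,0) c: {T2}  orig:{}
  cell(1,1) c: {T2}  orig:{}
  cell(2,2) a: {T0}  orig:{}
  cell(0,1) cc: {C}
  cell(1,2) ca: ∅
  cell(0,2) cca: ∅

S ∉ T[0,2] ⇒ NO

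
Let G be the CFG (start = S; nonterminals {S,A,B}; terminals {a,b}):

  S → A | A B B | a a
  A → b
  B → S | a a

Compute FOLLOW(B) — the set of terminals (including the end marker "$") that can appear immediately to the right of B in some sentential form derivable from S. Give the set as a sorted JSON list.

FIRST sets, iterate to fixpoint:
round 1:
  A via A→b: +{b}
  B via B→a a: +{a}
  S via S→A: +{b}
  S via S→a a: +{a}
  FIRST[S]={a,b}  FIRST[A]={b}  FIRST[B]={a}
round 2:
  B via B→S: +{b}
  FIRST[S]={a,b}  FIRST[A]={b}  FIRST[B]={a,b}
round 3: (no change)
  FIRST[S]={a,b}  FIRST[A]={b}  FIRST[B]={a,b}

Compute FOLLOW by fixpoint:
initialize: $ ∈ FOLLOW(S)
[1]
  S→A: FOLLOW(A) ⊇ FOLLOW(S) ⊇ {$}; new: +{$}
  S→A B B: FOLLOW(A) ⊇ FIRST(B) = {a,b}; new: +{a,b}
  S→A B B: FOLLOW(B) ⊇ FIRST(B) = {a,b}; new: +{a,b}
  S→A B B: FOLLOW(B) ⊇ FOLLOW(S) ⊇ {$}; new: +{$}
  FOLLOW[S]={$}  FOLLOW[A]={$,a,b}  FOLLOW[B]={$,a,b}
[2]
  B→S: FOLLOW(S) ⊇ FOLLOW(B) ⊇ {$,a,b}; new: +{a,b}
  FOLLOW[S]={$,a,b}  FOLLOW[A]={$,a,b}  FOLLOW[B]={$,a,b}
[3] done
  FOLLOW[S]={$,a,b}  FOLLOW[A]={$,a,b}  FOLLOW[B]={$,a,b}

FOLLOW(B) = ["$", "a", "b"]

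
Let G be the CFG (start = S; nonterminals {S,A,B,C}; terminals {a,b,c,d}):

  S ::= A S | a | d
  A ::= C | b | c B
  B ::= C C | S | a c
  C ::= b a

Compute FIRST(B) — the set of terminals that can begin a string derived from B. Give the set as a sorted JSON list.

Compute FIRST by fixpoint:
iter 1:
  A via A→b: +{b}
  A via A→c B: +{c}
  B via B→a c: +{a}
  C via C→b a: +{b}
  S via S→A S: +{b,c}
  S via S→a: +{a}
  S via S→d: +{d}
  FIRST(S)={a,b,c,d}  FIRST(A)={b,c}  FIRST(B)={a}  FIRST(C)={b}
iter 2:
  B via B→C C: +{b}
  B via B→S: +{c,d}
  FIRST(S)={a,b,c,d}  FIRST(A)={b,c}  FIRST(B)={a,b,c,d}  FIRST(C)={b}
iter 3: — fixpoint
  FIRST(S)={a,b,c,d}  FIRST(A)={b,c}  FIRST(B)={a,b,c,d}  FIRST(C)={b}

FIRST(B) = ["a", "b", "c", "d"]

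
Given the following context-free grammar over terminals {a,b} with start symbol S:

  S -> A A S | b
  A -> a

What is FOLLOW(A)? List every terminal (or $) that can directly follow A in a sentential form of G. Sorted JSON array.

FIRST iteration:
[1]
  A via A→a: +{a}
  S via S→A A S: +{a}
  S via S→b: +{b}
  S: {a,b}  A: {a}
[2] (stable)
  S: {a,b}  A: {a}

FOLLOW sets:
initialize: $ ∈ FOLLOW(S)
pass 1:
  S→A A S: FOLLOW(A) ⊇ FIRST(A) = {a}; new: +{a}
  S→A A S: FOLLOW(A) ⊇ FIRST(S) = {a,b}; new: +{b}
  FOLLOW(S)={$}  FOLLOW(A)={a,b}
pass 2: done
  FOLLOW(S)={$}  FOLLOW(A)={a,b}

FOLLOW(A) = ["a", "b"]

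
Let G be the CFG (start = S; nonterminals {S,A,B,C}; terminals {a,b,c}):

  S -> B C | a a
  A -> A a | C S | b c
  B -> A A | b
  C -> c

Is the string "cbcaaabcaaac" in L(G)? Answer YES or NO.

CNF form of G:
  S -> B C | T0 T0
  A -> A T0 | C S | T1 T2
  B -> A A | b
  C -> c
  T0 -> a
  T1 -> b
  T2 -> c

Fill CYK table bottom-up:
  [0..0]={C,T2}  "c"  orig:{C}
  [1..1]={B,T1}  "b"  orig:{B}
  [2..2]={C,T2}  "c"  orig:{C}
  [3..3]={T0}  "a"  orig:{}
  [4..4]={T0}  "a"  orig:{}
  [5..5]={T0}  "a"  orig:{}
  [6..6]={B,T1}  "b"  orig:{B}
  [7..7]={C,T2}  "c"  orig:{C}
  [8..8]={T0}  "a"  orig:{}
  [9..9]={T0}  "a"  orig:{}
  [10..10]={T0}  "a"  orig:{}
  [11..11]={C,T2}  "c"  orig:{C}
  [0..1]=∅  "cb"
  [1..2]={A,S}  "bc"
  [2..3]=∅  "ca"
  [3..4]={S}  "aa"
  [4..5]={S}  "aa"
  [5..6]=∅  "ab"
  [6..7]={A,S}  "bc"
  [7..8]=∅  "ca"
  [8..9]={S}  "aa"
  [9..10]={S}  "aa"
  [10..11]=∅  "ac"
  [0..2]={A}  "cbc"
  [1..3]={A}  "bca"
  [2..4]={A}  "caa"
  [3..5]=∅  "aaa"
  [4..6]=∅  "aab"
  [5..7]=∅  "abc"
  [6..8]={A}  "bca"
  [7..9]={A}  "caa"
  [8..10]=∅  "aaa"
  [9..11]=∅  "aac"
  [0..3]={A}  "cbca"
  [1..4]={A}  "bcaa"
  [2..5]={A}  "caaa"
  [3..6]=∅  "aaab"
  [4..7]=∅  "aabc"
  [5..8]=∅  "abca"
  [6..9]={A}  "bcaa"
  [7..10]={A}  "caaa"
  [8..11]=∅  "aaac"
  [0..4]={A}  "cbcaa"
  [1..5]={A}  "bcaaa"
  [2..6]=∅  "caaab"
  [3..7]=∅  "aaabc"
  [4..8]=∅  "aabca"
  [5..9]=∅  "abcaa"
  [6..10]={A}  "bcaaa"
  [7..11]=∅  "caaac"
  [0..5]={A}  "cbcaaa"
  [1..6]=∅  "bcaaab"
  [2..7]={B}  "caaabc"
  [3..8]=∅  "aaabca"
  [4..9]=∅  "aabcaa"
  [5..10]=∅  "abcaaa"
  [6..11]=∅  "bcaaac"
  [0..6]=∅  "cbcaaab"
  [1..7]={B}  "bcaaabc"
  [2..8]={B}  "caaabca"
  [3..9]=∅  "aaabcaa"
  [4..10]=∅  "aabcaaa"
  [5..11]=∅  "abcaaac"
  [0..7]={B}  "cbcaaabc"
  [1..8]={B}  "bcaaabca"
  [2..9]={B}  "caaabcaa"
  [3..10]=∅  "aaabcaaa"
  [4..11]=∅  "aabcaaac"
  [0..8]={B}  "cbcaaabca"
  [1..9]={B}  "bcaaabcaa"
  [2..10]={B}  "caaabcaaa"
  [3..11]=∅  "aaabcaaac"
  [0..9]={B}  "cbcaaabcaa"
  [1..10]={B}  "bcaaabcaaa"
  [2..11]={S}  "caaabcaaac"
  [0..10]={B}  "cbcaaabcaaa"
  [1..11]={S}  "bcaaabcaaac"
  [0..11]={A,S}  "cbcaaabcaaac"

S ∈ T[0,11] ⇒ YES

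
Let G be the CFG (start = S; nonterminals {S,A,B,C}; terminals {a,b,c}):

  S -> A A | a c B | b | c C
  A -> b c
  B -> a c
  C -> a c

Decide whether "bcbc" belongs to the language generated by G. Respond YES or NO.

CNF form of G:
  S -> A A | T1 C | T2 X3 | b
  A -> T0 T1
  B -> T2 T1
  C -> T2 T1
  T0 -> b
  T1 -> c
  T2 -> a
  X3 -> T1 B

CYK table (by increasing span):
  cell(0,0) b: {S,T0}  orig:{S}
  cell(1,1) c: {T1}  orig:{}
  cell(2,2) b: {S,T0}  orig:{S}
  cell(3,3) c: {T1}  orig:{}
  cell(0,1) bc: {A}
  cell(1,2) cb: ∅
  cell(2,3) bc: {A}
  cell(0,2) bcb: ∅
  cell(1,3) cbc: ∅
  cell(0,3) bcbc: {S}

S ∈ T[0,3] ⇒ YES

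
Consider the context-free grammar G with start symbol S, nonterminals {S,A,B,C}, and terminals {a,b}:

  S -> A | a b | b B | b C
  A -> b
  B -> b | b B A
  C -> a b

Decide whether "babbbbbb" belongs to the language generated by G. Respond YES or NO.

Convert to CNF:
  S -> T0 B | T0 C | T1 T0 | b
  A -> b
  B -> T0 X2 | b
  C -> T1 T0
  T0 -> b
  T1 -> a
  X2 -> B A

CYK table (by increasing span):
  T[0,0] 'b' = {A,B,S,T0}  orig:{A,B,S}
  T[1,1] 'a' = {T1}  orig:{}
  T[2,2] 'b' = {A,B,S,T0}  orig:{A,B,S}
  T[3,3] 'b' = {A,B,S,T0}  orig:{A,B,S}
  T[4,4] 'b' = {A,B,S,T0}  orig:{A,B,S}
  T[5,5] 'b' = {A,B,S,T0}  orig:{A,B,S}
  T[6,6] 'b' = {A,B,S,T0}  orig:{A,B,S}
  T[7,7] 'b' = {A,B,S,T0}  orig:{A,B,S}
  T[0,1] 'ba' = ∅
  T[1,2] 'ab' = {C,S}
  T[2,3] 'bb' = {S,X2}  orig:{S}
  T[3,4] 'bb' = {S,X2}  orig:{S}
  T[4,5] 'bb' = {S,X2}  orig:{S}
  T[5,6] 'bb' = {S,X2}  orig:{S}
  T[6,7] 'bb' = {S,X2}  orig:{S}
  T[0,2] 'bab' = {S}
  T[1,3] 'abb' = ∅
  T[2,4] 'bbb' = {B}
  T[3,5] 'bbb' = {B}
  T[4,6] 'bbb' = {B}
  T[5,7] 'bbb' = {B}
  T[0,3] 'babb' = ∅
  T[1,4] 'abbb' = ∅
  T[2,5] 'bbbb' = {S,X2}  orig:{S}
  T[3,6] 'bbbb' = {S,X2}  orig:{S}
  T[4,7] 'bbbb' = {S,X2}  orig:{S}
  T[0,4] 'babbb' = ∅
  T[1,5] 'abbbb' = ∅
  T[2,6] 'bbbbb' = {B}
  T[3,7] 'bbbbb' = {B}
  T[0,5] 'babbbb' = ∅
  T[1,6] 'abbbbb' = ∅
  T[2,7] 'bbbbbb' = {S,X2}  orig:{S}
  T[0,6] 'babbbbb' = ∅
  T[1,7] 'abbbbbb' = ∅
  T[0,7] 'babbbbbb' = ∅

S ∉ T[0,7] ⇒ NO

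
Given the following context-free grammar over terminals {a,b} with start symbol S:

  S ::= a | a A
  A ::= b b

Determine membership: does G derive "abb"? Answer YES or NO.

CNF form of G:
  S -> T1 A | a
  A -> T0 T0
  T0 -> b
  T1 -> a

Fill CYK table bottom-up:
  cell(0,0) a: {S,T1}  orig:{S}
  cell(1,1) b: {T0}  orig:{}
  cell(2,2) b: {T0}  orig:{}
  cell(0,1) ab: ∅
  cell(1,2) bb: {A}
  cell(0,2) abb: {S}

S ∈ T[0,2] ⇒ YES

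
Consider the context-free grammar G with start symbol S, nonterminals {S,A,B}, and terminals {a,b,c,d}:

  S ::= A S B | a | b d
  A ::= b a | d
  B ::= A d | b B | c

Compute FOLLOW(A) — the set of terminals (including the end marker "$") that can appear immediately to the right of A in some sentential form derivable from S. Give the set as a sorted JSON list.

FIRST iteration:
iter 1:
  A via A→b a: +{b}
  A via A→d: +{d}
  B via B→A d: +{b,d}
  B via B→c: +{c}
  S via S→A S B: +{b,d}
  S via S→a: +{a}
  S: {a,b,d}  A: {b,d}  B: {b,c,d}
iter 2: (stable)
  S: {a,b,d}  A: {b,d}  B: {b,c,d}

Compute FOLLOW by fixpoint:
FOLLOW(S) := {$}
pass 1:
  B→A d: FOLLOW(A) ⊇ FIRST(d) = {d}; new: +{d}
  S→A S B: FOLLOW(A) ⊇ FIRST(S) = {a,b,d}; new: +{a,b}
  S→A S B: FOLLOW(S) ⊇ FIRST(B) = {b,c,d}; new: +{b,c,d}
  S→A S B: FOLLOW(B) ⊇ FOLLOW(S) ⊇ {$,b,c,d}; new: +{$,b,c,d}
  S: {$,b,c,d}  A: {a,b,d}  B: {$,b,c,d}
pass 2: (stable)
  S: {$,b,c,d}  A: {a,b,d}  B: {$,b,c,d}

FOLLOW(A) = ["a", "b", "d"]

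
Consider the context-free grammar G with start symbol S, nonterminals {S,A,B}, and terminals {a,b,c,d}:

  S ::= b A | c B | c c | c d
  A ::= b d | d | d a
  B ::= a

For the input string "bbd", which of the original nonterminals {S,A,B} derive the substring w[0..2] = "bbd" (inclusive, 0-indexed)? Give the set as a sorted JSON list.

CNF form of G:
  S -> T0 A | T3 B | T3 T1 | T3 T3
  A -> T0 T1 | T1 T2 | d
  B -> a
  T0 -> b
  T1 -> d
  T2 -> a
  T3 -> c

Fill CYK table bottom-up (cells [i..j] with 0 ≤ i ≤ j ≤ 2 only):
  cell(0,0) b: {T0}  orig:{}
  cell(1,1) b: {T0}  orig:{}
  cell(2,2) d: {A,T1}  orig:{A}
  cell(0,1) bb: ∅
  cell(1,2) bd: {A,S}
  cell(0,2) bbd: {S}

Original NTs in T[0,2] deriving "bbd": ["S"]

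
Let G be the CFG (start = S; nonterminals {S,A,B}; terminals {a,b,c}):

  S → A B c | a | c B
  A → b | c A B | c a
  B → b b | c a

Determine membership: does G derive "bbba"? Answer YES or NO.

CNF form of G:
  S -> A X4 | T0 B | a
  A -> T0 T1 | T0 X3 | b
  B -> T0 T1 | T2 T2
  T0 -> c
  T1 -> a
  T2 -> b
  X3 -> A B
  X4 -> B T0

Fill CYK table bottom-up:
  [0..0]={A,T2}  "b"  orig:{A}
  [1..1]={A,T2}  "b"  orig:{A}
  [2..2]={A,T2}  "b"  orig:{A}
  [3..3]={S,T1}  "a"  orig:{S}
  [0..1]={B}  "bb"
  [1..2]={B}  "bb"
  [2..3]=∅  "ba"
  [0..2]={X3}  "bbb"  orig:{}
  [1..3]=∅  "bba"
  [0..3]=∅  "bbba"

S ∉ T[0,3] ⇒ NO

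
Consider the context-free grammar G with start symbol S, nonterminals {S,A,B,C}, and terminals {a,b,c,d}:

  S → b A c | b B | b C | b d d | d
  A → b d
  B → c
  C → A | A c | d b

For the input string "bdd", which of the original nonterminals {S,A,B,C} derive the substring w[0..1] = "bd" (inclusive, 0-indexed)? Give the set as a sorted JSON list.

CNF form of G:
  S -> T0 B | T0 C | T0 X3 | T0 X4 | d
  A -> T0 T1
  B -> c
  C -> A T2 | T0 T1 | T1 T0
  T0 -> b
  T1 -> d
  T2 -> c
  X3 -> A T2
  X4 -> T1 T1

Fill CYK table bottom-up — only the sub-triangle for w[0..1]:
  [0..0]={T0}  "b"  orig:{}
  [1..1]={S,T1}  "d"  orig:{S}
  [0..1]={A,C}  "bd"

Original NTs in T[0,1] deriving "bd": ["A", "C"]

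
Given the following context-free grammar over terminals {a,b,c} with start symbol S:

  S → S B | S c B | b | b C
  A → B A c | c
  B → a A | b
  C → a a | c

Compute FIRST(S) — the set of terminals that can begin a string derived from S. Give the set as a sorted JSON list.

Compute FIRST by fixpoint:
iter 1:
  A via A→c: +{c}
  B via B→a A: +{a}
  B via B→b: +{b}
  C via C→a a: +{a}
  C via C→c: +{c}
  S via S→b: +{b}
  S: {b}  A: {c}  B: {a,b}  C: {a,c}
iter 2:
  A via A→B A c: +{a,b}
  S: {b}  A: {a,b,c}  B: {a,b}  C: {a,c}
iter 3: (no change)
  S: {b}  A: {a,b,c}  B: {a,b}  C: {a,c}

FIRST(S) = ["b"]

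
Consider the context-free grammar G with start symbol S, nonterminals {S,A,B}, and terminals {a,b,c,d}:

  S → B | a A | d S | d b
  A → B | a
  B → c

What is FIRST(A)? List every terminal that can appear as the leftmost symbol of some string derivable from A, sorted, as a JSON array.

FIRST sets, iterate to fixpoint:
round 1:
  A via A→a: +{a}
  B via B→c: +{c}
  S via S→B: +{c}
  S via S→a A: +{a}
  S via S→d S: +{d}
  FIRST(S)={a,c,d}  FIRST(A)={a}  FIRST(B)={c}
round 2:
  A via A→B: +{c}
  FIRST(S)={a,c,d}  FIRST(A)={a,c}  FIRST(B)={c}
round 3: (stable)
  FIRST(S)={a,c,d}  FIRST(A)={a,c}  FIRST(B)={c}

FIRST(A) = ["a", "c"]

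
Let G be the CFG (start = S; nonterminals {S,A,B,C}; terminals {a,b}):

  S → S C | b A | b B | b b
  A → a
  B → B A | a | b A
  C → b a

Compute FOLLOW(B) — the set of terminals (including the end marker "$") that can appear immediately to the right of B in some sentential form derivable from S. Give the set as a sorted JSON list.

Compute FIRST by fixpoint:
[1]
  A via A→a: +{a}
  B via B→a: +{a}
  B via B→b A: +{b}
  C via C→b a: +{b}
  S via S→b A: +{b}
  FIRST(S)={b}  FIRST(A)={a}  FIRST(B)={a,b}  FIRST(C)={b}
[2] (stable)
  FIRST(S)={b}  FIRST(A)={a}  FIRST(B)={a,b}  FIRST(C)={b}

FOLLOW sets:
seed FOLLOW(S) with $
pass 1:
  B→B A: FOLLOW(B) ⊇ FIRST(A) = {a}; new: +{a}
  B→B A: FOLLOW(A) ⊇ FOLLOW(B) ⊇ {a}; new: +{a}
  S→S C: FOLLOW(S) ⊇ FIRST(C) = {b}; new: +{b}
  S→S C: FOLLOW(C) ⊇ FOLLOW(S) ⊇ {$,b}; new: +{$,b}
  S→b A: FOLLOW(A) ⊇ FOLLOW(S) ⊇ {$,b}; new: +{$,b}
  S→b B: FOLLOW(B) ⊇ FOLLOW(S) ⊇ {$,b}; new: +{$,b}
  FOLLOW(S)={$,b}  FOLLOW(A)={$,a,b}  FOLLOW(B)={$,a,b}  FOLLOW(C)={$,b}
pass 2: (stable)
  FOLLOW(S)={$,b}  FOLLOW(A)={$,a,b}  FOLLOW(B)={$,a,b}  FOLLOW(C)={$,b}

FOLLOW(B) = ["$", "a", "b"]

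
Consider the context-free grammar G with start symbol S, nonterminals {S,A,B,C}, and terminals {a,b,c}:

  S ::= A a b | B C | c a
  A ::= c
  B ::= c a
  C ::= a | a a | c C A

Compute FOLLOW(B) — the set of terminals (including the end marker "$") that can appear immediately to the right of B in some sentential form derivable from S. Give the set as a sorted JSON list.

Compute FIRST by fixpoint:
round 1:
  A via A→c: +{c}
  B via B→c a: +{c}
  C via C→a: +{a}
  C via C→c C A: +{c}
  S via S→A a b: +{c}
  S: {c}  A: {c}  B: {c}  C: {a,c}
round 2: (no change)
  S: {c}  A: {c}  B: {c}  C: {a,c}

Compute FOLLOW by fixpoint:
initialize: $ ∈ FOLLOW(S)
[1]
  C→c C A: FOLLOW(C) ⊇ FIRST(A) = {c}; new: +{c}
  C→c C A: FOLLOW(A) ⊇ FOLLOW(C) ⊇ {c}; new: +{c}
  S→A a b: FOLLOW(A) ⊇ FIRST(a) = {a}; new: +{a}
  S→B C: FOLLOW(B) ⊇ FIRST(C) = {a,c}; new: +{a,c}
  S→B C: FOLLOW(C) ⊇ FOLLOW(S) ⊇ {$}; new: +{$}
  S: {$}  A: {a,c}  B: {a,c}  C: {$,c}
[2]
  C→c C A: FOLLOW(A) ⊇ FOLLOW(C) ⊇ {$,c}; new: +{$}
  S: {$}  A: {$,a,c}  B: {a,c}  C: {$,c}
[3] — fixpoint
  S: {$}  A: {$,a,c}  B: {a,c}  C: {$,c}

FOLLOW(B) = ["a", "c"]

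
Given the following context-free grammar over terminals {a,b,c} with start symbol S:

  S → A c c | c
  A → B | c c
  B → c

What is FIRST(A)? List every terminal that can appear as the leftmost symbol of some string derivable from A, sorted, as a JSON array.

FIRST iteration:
round 1:
  A via A→c c: +{c}
  B via B→c: +{c}
  S via S→A c c: +{c}
  FIRST(S)={c}  FIRST(A)={c}  FIRST(B)={c}
round 2: (no change)
  FIRST(S)={c}  FIRST(A)={c}  FIRST(B)={c}

FIRST(A) = ["c"]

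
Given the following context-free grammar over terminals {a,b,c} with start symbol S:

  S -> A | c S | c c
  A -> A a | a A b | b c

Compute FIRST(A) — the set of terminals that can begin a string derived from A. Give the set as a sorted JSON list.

FIRST iteration:
round 1:
  A via A→a A b: +{a}
  A via A→b c: +{b}
  S via S→A: +{a,b}
  S via S→c S: +{c}
  FIRST(S)={a,b,c}  FIRST(A)={a,b}
round 2: (no change)
  FIRST(S)={a,b,c}  FIRST(A)={a,b}

FIRST(A) = ["a", "b"]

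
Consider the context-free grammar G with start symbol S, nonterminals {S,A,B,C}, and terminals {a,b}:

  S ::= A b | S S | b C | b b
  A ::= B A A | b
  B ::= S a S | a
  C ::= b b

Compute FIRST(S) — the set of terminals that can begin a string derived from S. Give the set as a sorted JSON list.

FIRST sets, iterate to fixpoint:
pass 1:
  A via A→b: +{b}
  B via B→a: +{a}
  C via C→b b: +{b}
  S via S→A b: +{b}
  FIRST(S)={b}  FIRST(A)={b}  FIRST(B)={a}  FIRST(C)={b}
pass 2:
  A via A→B A A: +{a}
  B via B→S a S: +{b}
  S via S→A b: +{a}
  FIRST(S)={a,b}  FIRST(A)={a,b}  FIRST(B)={a,b}  FIRST(C)={b}
pass 3: (stable)
  FIRST(S)={a,b}  FIRST(A)={a,b}  FIRST(B)={a,b}  FIRST(C)={b}

FIRST(S) = ["a", "b"]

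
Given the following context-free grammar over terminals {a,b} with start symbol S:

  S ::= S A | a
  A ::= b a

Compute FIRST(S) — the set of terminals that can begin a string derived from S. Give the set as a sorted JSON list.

FIRST sets, iterate to fixpoint:
[1]
  A via A→b a: +{b}
  S via S→a: +{a}
  S: {a}  A: {b}
[2] (no change)
  S: {a}  A: {b}

FIRST(S) = ["a"]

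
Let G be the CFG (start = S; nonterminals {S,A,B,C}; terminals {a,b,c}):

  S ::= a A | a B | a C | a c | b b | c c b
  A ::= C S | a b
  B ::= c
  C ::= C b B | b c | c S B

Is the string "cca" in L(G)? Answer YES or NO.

CNF form of G:
  S -> T0 A | T0 B | T0 C | T0 T2 | T1 T1 | T2 X5
  A -> C S | T0 T1
  B -> c
  C -> C X3 | T1 T2 | T2 X4
  T0 -> a
  T1 -> b
  T2 -> c
  X3 -> T1 B
  X4 -> S B
  X5 -> T2 T1

CYK table (by increasing span):
  [0..0]={B,T2}  "c"  orig:{B}
  [1..1]={B,T2}  "c"  orig:{B}
  [2..2]={T0}  "a"  orig:{}
  [0..1]=∅  "cc"
  [1..2]=∅  "ca"
  [0..2]=∅  "cca"

S ∉ T[0,2] ⇒ NO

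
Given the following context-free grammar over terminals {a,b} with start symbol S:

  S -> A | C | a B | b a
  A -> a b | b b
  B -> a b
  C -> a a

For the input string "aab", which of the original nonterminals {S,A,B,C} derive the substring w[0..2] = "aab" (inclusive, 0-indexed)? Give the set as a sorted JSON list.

CNF form of G:
  S -> T0 B | T0 T0 | T0 T1 | T1 T0 | T1 T1
  A -> T0 T1 | T1 T1
  B -> T0 T1
  C -> T0 T0
  T0 -> a
  T1 -> b

Fill CYK table bottom-up (cells [i..j] with 0 ≤ i ≤ j ≤ 2 only):
  [0..0]={T0}  "a"  orig:{}
  [1..1]={T0}  "a"  orig:{}
  [2..2]={T1}  "b"  orig:{}
  [0..1]={C,S}  "aa"
  [1..2]={A,B,S}  "ab"
  [0..2]={S}  "aab"

Original NTs in T[0,2] deriving "aab": ["S"]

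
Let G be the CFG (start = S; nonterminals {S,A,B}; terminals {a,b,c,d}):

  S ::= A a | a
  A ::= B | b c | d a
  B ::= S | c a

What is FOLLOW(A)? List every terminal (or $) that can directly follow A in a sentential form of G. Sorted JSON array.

Compute FIRST by fixpoint:
iter 1:
  A via A→b c: +{b}
  A via A→d a: +{d}
  B via B→c a: +{c}
  S via S→A a: +{b,d}
  S via S→a: +{a}
  FIRST(S)={a,b,d}  FIRST(A)={b,d}  FIRST(B)={c}
iter 2:
  A via A→B: +{c}
  B via B→S: +{a,b,d}
  S via S→A a: +{c}
  FIRST(S)={a,b,c,d}  FIRST(A)={b,c,d}  FIRST(B)={a,b,c,d}
iter 3:
  A via A→B: +{a}
  FIRST(S)={a,b,c,d}  FIRST(A)={a,b,c,d}  FIRST(B)={a,b,c,d}
iter 4: — fixpoint
  FIRST(S)={a,b,c,d}  FIRST(A)={a,b,c,d}  FIRST(B)={a,b,c,d}

FOLLOW sets:
initialize: $ ∈ FOLLOW(S)
[1]
  S→A a: FOLLOW(A) ⊇ FIRST(a) = {a}; new: +{a}
  S: {$}  A: {a}  B: {}
[2]
  A→B: FOLLOW(B) ⊇ FOLLOW(A) ⊇ {a}; new: +{a}
  B→S: FOLLOW(S) ⊇ FOLLOW(B) ⊇ {a}; new: +{a}
  S: {$,a}  A: {a}  B: {a}
[3] (stable)
  S: {$,a}  A: {a}  B: {a}

FOLLOW(A) = ["a"]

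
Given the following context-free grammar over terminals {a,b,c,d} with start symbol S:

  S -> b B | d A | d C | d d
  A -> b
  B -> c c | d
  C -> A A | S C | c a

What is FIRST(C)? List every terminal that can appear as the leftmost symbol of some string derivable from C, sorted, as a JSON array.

FIRST sets, iterate to fixpoint:
[1]
  A via A→b: +{b}
  B via B→c c: +{c}
  B via B→d: +{d}
  C via C→A A: +{b}
  C via C→c a: +{c}
  S via S→b B: +{b}
  S via S→d A: +{d}
  S: {b,d}  A: {b}  B: {c,d}  C: {b,c}
[2]
  C via C→S C: +{d}
  S: {b,d}  A: {b}  B: {c,d}  C: {b,c,d}
[3] done
  S: {b,d}  A: {b}  B: {c,d}  C: {b,c,d}

FIRST(C) = ["b", "c", "d"]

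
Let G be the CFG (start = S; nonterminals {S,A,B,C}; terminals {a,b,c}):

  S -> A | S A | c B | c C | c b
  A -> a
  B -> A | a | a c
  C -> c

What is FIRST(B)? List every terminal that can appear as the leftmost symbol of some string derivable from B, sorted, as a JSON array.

FIRST iteration:
[1]
  A via A→a: +{a}
  B via B→A: +{a}
  C via C→c: +{c}
  S via S→A: +{a}
  S via S→c B: +{c}
  FIRST(S)={a,c}  FIRST(A)={a}  FIRST(B)={a}  FIRST(C)={c}
[2] done
  FIRST(S)={a,c}  FIRST(A)={a}  FIRST(B)={a}  FIRST(C)={c}

FIRST(B) = ["a"]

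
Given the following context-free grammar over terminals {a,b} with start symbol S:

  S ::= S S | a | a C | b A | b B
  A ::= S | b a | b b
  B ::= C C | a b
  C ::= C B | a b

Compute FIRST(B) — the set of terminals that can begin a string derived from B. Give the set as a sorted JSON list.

FIRST sets, iterate to fixpoint:
pass 1:
  A via A→b a: +{b}
  B via B→a b: +{a}
  C via C→a b: +{a}
  S via S→a: +{a}
  S via S→b A: +{b}
  FIRST(S)={a,b}  FIRST(A)={b}  FIRST(B)={a}  FIRST(C)={a}
pass 2:
  A via A→S: +{a}
  FIRST(S)={a,b}  FIRST(A)={a,b}  FIRST(B)={a}  FIRST(C)={a}
pass 3: (stable)
  FIRST(S)={a,b}  FIRST(A)={a,b}  FIRST(B)={a}  FIRST(C)={a}

FIRST(B) = ["a"]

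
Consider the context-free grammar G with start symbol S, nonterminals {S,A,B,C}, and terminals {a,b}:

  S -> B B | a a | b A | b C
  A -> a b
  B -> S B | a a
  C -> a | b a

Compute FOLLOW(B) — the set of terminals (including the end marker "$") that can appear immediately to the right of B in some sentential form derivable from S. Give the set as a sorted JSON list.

FIRST iteration:
iter 1:
  A via A→a b: +{a}
  B via B→a a: +{a}
  C via C→a: +{a}
  C via C→b a: +{b}
  S via S→B B: +{a}
  S via S→b A: +{b}
  FIRST(S)={a,b}  FIRST(A)={a}  FIRST(B)={a}  FIRST(C)={a,b}
iter 2:
  B via B→S B: +{b}
  FIRST(S)={a,b}  FIRST(A)={a}  FIRST(B)={a,b}  FIRST(C)={a,b}
iter 3: done
  FIRST(S)={a,b}  FIRST(A)={a}  FIRST(B)={a,b}  FIRST(C)={a,b}

FOLLOW sets:
FOLLOW(S) := {$}
pass 1:
  B→S B: FOLLOW(S) ⊇ FIRST(B) = {a,b}; new: +{a,b}
  S→B B: FOLLOW(B) ⊇ FIRST(B) = {a,b}; new: +{a,b}
  S→B B: FOLLOW(B) ⊇ FOLLOW(S) ⊇ {$,a,b}; new: +{$}
  S→b A: FOLLOW(A) ⊇ FOLLOW(S) ⊇ {$,a,b}; new: +{$,a,b}
  S→b C: FOLLOW(C) ⊇ FOLLOW(S) ⊇ {$,a,b}; new: +{$,a,b}
  FOLLOW[S]={$,a,b}  FOLLOW[A]={$,a,b}  FOLLOW[B]={$,a,b}  FOLLOW[C]={$,a,b}
pass 2: (stable)
  FOLLOW[S]={$,a,b}  FOLLOW[A]={$,a,b}  FOLLOW[B]={$,a,b}  FOLLOW[C]={$,a,b}

FOLLOW(B) = ["$", "a", "b"]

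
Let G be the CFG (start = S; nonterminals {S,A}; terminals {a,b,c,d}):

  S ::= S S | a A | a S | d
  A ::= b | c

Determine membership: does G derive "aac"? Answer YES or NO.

CNF form of G:
  S -> S S | T0 A | T0 S | d
  A -> b | c
  T0 -> a

CYK fill:
  T[0,0] 'a' = {T0}  orig:{}
  T[1,1] 'a' = {T0}  orig:{}
  T[2,2] 'c' = {A}
  T[0,1] 'aa' = ∅
  T[1,2] 'ac' = {S}
  T[0,2] 'aac' = {S}

S ∈ T[0,2] ⇒ YES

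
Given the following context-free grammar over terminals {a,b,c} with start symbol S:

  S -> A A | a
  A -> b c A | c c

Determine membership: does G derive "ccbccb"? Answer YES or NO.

CNF form of G:
  S -> A A | a
  A -> T0 X2 | T1 T1
  T0 -> b
  T1 -> c
  X2 -> T1 A

CYK table (by increasing span):
  [0..0]={T1}  "c"  orig:{}
  [1..1]={T1}  "c"  orig:{}
  [2..2]={T0}  "b"  orig:{}
  [3..3]={T1}  "c"  orig:{}
  [4..4]={T1}  "c"  orig:{}
  [5..5]={T0}  "b"  orig:{}
  [0..1]={A}  "cc"
  [1..2]=∅  "cb"
  [2..3]=∅  "bc"
  [3..4]={A}  "cc"
  [4..5]=∅  "cb"
  [0..2]=∅  "ccb"
  [1..3]=∅  "cbc"
  [2..4]=∅  "bcc"
  [3..5]=∅  "ccb"
  [0..3]=∅  "ccbc"
  [1..4]=∅  "cbcc"
  [2..5]=∅  "bccb"
  [0..4]=∅  "ccbcc"
  [1..5]=∅  "cbccb"
  [0..5]=∅  "ccbccb"

S ∉ T[0,5] ⇒ NO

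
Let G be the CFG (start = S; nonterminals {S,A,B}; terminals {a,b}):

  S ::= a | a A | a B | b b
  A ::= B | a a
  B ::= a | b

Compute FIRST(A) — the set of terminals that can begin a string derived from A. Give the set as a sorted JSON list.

FIRST iteration:
pass 1:
  A via A→a a: +{a}
  B via B→a: +{a}
  B via B→b: +{b}
  S via S→a: +{a}
  S via S→b b: +{b}
  S: {a,b}  A: {a}  B: {a,b}
pass 2:
  A via A→B: +{b}
  S: {a,b}  A: {a,b}  B: {a,b}
pass 3: — fixpoint
  S: {a,b}  A: {a,b}  B: {a,b}

FIRST(A) = ["a", "b"]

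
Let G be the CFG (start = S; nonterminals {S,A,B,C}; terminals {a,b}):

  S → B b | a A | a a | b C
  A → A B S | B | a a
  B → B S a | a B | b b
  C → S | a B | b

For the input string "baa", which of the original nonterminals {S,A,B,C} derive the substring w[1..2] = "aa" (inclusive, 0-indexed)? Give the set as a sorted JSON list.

CNF form of G:
  S -> B T1 | T0 A | T0 T0 | T1 C
  A -> A X2 | B X3 | T0 B | T0 T0 | T1 T1
  B -> B X4 | T0 B | T1 T1
  C -> B T1 | T0 A | T0 B | T0 T0 | T1 C | b
  T0 -> a
  T1 -> b
  X2 -> B S
  X3 -> S T0
  X4 -> S T0

CYK table (by increasing span) (cells [i..j] with 1 ≤ i ≤ j ≤ 2 only):
  cell(1,1) a: {T0}  orig:{}
  cell(2,2) a: {T0}  orig:{}
  cell(1,2) aa: {A,C,S}

Original NTs in T[1,2] deriving "aa": ["A", "C", "S"]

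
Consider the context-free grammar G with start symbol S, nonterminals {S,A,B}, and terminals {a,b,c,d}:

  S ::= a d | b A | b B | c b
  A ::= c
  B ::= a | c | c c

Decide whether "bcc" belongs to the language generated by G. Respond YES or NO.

Convert to CNF:
  S -> T0 T3 | T1 T2 | T3 A | T3 B
  A -> c
  B -> T0 T0 | a | c
  T0 -> c
  T1 -> a
  T2 -> d
  T3 -> b

CYK fill:
  cell(0,0) b: {T3}  orig:{}
  cell(1,1) c: {A,B,T0}  orig:{A,B}
  cell(2,2) c: {A,B,T0}  orig:{A,B}
  cell(0,1) bc: {S}
  cell(1,2) cc: {B}
  cell(0,2) bcc: {S}

S ∈ T[0,2] ⇒ YES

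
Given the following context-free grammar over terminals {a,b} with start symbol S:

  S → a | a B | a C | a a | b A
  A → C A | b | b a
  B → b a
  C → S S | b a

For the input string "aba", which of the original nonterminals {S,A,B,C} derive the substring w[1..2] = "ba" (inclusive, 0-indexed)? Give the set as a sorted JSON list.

Convert to CNF:
  S -> T0 A | T1 B | T1 C | T1 T1 | a
  A -> C A | T0 T1 | b
  B -> T0 T1
  C -> S S | T0 T1
  T0 -> b
  T1 -> a

CYK fill (cells [i..j] with 1 ≤ i ≤ j ≤ 2 only):
  [1..1]={A,T0}  "b"  orig:{A}
  [2..2]={S,T1}  "a"  orig:{S}
  [1..2]={A,B,C}  "ba"

Original NTs in T[1,2] deriving "ba": ["A", "B", "C"]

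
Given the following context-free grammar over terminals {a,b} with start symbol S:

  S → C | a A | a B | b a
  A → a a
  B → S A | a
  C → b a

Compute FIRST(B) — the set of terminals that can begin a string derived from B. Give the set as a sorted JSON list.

Compute FIRST by fixpoint:
[1]
  A via A→a a: +{a}
  B via B→a: +{a}
  C via C→b a: +{b}
  S via S→C: +{b}
  S via S→a A: +{a}
  FIRST[S]={a,b}  FIRST[A]={a}  FIRST[B]={a}  FIRST[C]={b}
[2]
  B via B→S A: +{b}
  FIRST[S]={a,b}  FIRST[A]={a}  FIRST[B]={a,b}  FIRST[C]={b}
[3] done
  FIRST[S]={a,b}  FIRST[A]={a}  FIRST[B]={a,b}  FIRST[C]={b}

FIRST(B) = ["a", "b"]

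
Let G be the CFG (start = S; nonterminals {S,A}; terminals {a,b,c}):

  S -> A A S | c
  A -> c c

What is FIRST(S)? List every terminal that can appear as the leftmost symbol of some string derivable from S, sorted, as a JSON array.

FIRST sets, iterate to fixpoint:
iter 1:
  A via A→c c: +{c}
  S via S→A A S: +{c}
  S: {c}  A: {c}
iter 2: (stable)
  S: {c}  A: {c}

FIRST(S) = ["c"]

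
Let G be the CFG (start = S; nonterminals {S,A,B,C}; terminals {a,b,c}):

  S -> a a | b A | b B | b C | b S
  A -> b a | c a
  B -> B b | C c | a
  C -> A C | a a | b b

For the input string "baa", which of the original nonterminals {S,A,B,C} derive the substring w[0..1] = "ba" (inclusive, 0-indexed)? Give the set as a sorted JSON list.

Convert to CNF:
  S -> T0 A | T0 B | T0 C | T0 S | T1 T1
  A -> T0 T1 | T2 T1
  B -> B T0 | C T2 | a
  C -> A C | T0 T0 | T1 T1
  T0 -> b
  T1 -> a
  T2 -> c

CYK table (by increasing span) — only the sub-triangle for w[0..1]:
  cell(0,0) b: {T0}  orig:{}
  cell(1,1) a: {B,T1}  orig:{B}
  cell(0,1) ba: {A,S}

Original NTs in T[0,1] deriving "ba": ["A", "S"]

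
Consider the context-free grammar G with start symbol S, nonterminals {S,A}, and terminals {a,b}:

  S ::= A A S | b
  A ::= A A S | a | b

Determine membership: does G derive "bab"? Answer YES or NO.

Convert to CNF:
  S -> A X1 | b
  A -> A X0 | a | b
  X0 -> A S
  X1 -> A S

CYK fill:
  cell(0,0) b: {A,S}
  cell(1,1) a: {A}
  cell(2,2) b: {A,S}
  cell(0,1) ba: ∅
  cell(1,2) ab: {X0,X1}  orig:{}
  cell(0,2) bab: {A,S}

S ∈ T[0,2] ⇒ YES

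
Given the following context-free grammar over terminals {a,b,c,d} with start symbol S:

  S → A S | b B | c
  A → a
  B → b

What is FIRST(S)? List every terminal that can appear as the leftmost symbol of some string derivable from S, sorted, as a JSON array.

FIRST sets, iterate to fixpoint:
iter 1:
  A via A→a: +{a}
  B via B→b: +{b}
  S via S→A S: +{a}
  S via S→b B: +{b}
  S via S→c: +{c}
  FIRST[S]={a,b,c}  FIRST[A]={a}  FIRST[B]={b}
iter 2: — fixpoint
  FIRST[S]={a,b,c}  FIRST[A]={a}  FIRST[B]={b}

FIRST(S) = ["a", "b", "c"]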